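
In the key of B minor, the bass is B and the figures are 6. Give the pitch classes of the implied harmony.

B, D, G

The written figures 6 are shorthand for 6/3: the 3 is implied.
A third above B in this key is D.
A sixth above B in this key is G.
Together with the bass B, this spells G major in first inversion.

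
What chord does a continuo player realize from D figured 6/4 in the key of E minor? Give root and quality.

G major

The figures 6/4 indicate a triad in second inversion.
In second inversion the root lies a fourth above the bass: a fourth above D in E minor is G.
The chord tones are D, G, B, giving G major.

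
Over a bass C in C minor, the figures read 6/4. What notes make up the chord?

A fourth above C in this key is F.
A sixth above C in this key is Ab.
Together with the bass C, this spells F minor in second inversion.

C, F, Ab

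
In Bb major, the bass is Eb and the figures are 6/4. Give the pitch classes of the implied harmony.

Eb, A, C

A fourth above Eb in this key is A.
A sixth above Eb in this key is C.
Together with the bass Eb, this spells A diminished in second inversion.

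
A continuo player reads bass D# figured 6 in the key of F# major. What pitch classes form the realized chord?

The written figures 6 are shorthand for 6/3: the 3 is implied.
A third above D# in this key is F#.
A sixth above D# in this key is B.
Together with the bass D#, this spells B major in first inversion.

D#, F#, B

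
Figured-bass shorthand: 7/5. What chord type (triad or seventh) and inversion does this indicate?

seventh chord, root position

7/5 is shorthand for 7/5/3.
Intervals of 7/5/3 above the bass form a seventh chord; the bass is the root, so this is root position.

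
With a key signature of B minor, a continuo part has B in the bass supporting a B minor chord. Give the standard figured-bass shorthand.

B is the root of B minor, so the chord is in root position.
A triad in root position is figured 5/3, conventionally abbreviated (no figures — root-position triad).

no figures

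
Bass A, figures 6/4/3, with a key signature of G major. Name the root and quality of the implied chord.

The figures 6/4/3 indicate a seventh chord in second inversion.
In second inversion the root lies a fourth above the bass: a fourth above A in G major is D.
The chord tones are A, C, D, F#, giving D dominant seventh.

D dominant seventh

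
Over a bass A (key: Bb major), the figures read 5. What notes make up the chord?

The written figures 5 are shorthand for 5/3: the 3 is implied.
A third above A in this key is C.
A fifth above A in this key is Eb.
Together with the bass A, this spells A diminished in root position.

A, C, Eb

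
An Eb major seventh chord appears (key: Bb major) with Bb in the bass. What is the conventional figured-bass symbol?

Bb is the fifth of Eb major seventh, so the chord is in second inversion.
A seventh chord in second inversion is figured 6/4/3, conventionally abbreviated 4/3.

4/3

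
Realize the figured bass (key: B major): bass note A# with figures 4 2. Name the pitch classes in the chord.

A#, B, D#, F#

The written figures 4 2 are shorthand for 6/4/2: the 6 is implied.
A second above A# in this key is B.
A fourth above A# in this key is D#.
A sixth above A# in this key is F#.
Together with the bass A#, this spells B major seventh in third inversion.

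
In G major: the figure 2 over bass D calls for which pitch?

Counting 1 letter step above D lands on E; in G major, that letter is E.

E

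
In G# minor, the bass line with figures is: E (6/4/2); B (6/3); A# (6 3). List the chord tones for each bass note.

E (6/4/2): E, F#, A#, C#.
B (6/3): B, D#, G#.
A# (6/3): A#, C#, F#.

E, F#, A#, C# | B, D#, G# | A#, C#, F#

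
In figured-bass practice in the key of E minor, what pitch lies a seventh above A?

G

Counting 6 letter steps above A lands on G; in E minor, that letter is G.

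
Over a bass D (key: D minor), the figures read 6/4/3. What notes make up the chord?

D, F, G, Bb

A third above D in this key is F.
A fourth above D in this key is G.
A sixth above D in this key is Bb.
Together with the bass D, this spells G minor seventh in second inversion.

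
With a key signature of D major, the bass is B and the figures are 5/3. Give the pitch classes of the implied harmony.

A third above B in this key is D.
A fifth above B in this key is F#.
Together with the bass B, this spells B minor in root position.

B, D, F#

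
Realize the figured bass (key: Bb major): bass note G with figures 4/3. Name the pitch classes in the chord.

G, Bb, C, Eb

The written figures 4/3 are shorthand for 6/4/3: the 6 is implied.
A third above G in this key is Bb.
A fourth above G in this key is C.
A sixth above G in this key is Eb.
Together with the bass G, this spells C minor seventh in second inversion.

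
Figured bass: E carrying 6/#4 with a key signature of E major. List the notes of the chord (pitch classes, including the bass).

E, A#, C#

A fourth above E in this key is A, raised to A# by the sharp.
A sixth above E in this key is C#.
Together with the bass E, this spells A# diminished in second inversion.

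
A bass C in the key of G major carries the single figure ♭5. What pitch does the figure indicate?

Counting 4 letter steps above C lands on G; in G major, that letter is G.
The b5 figure lowers it a semitone, giving Gb.

Gb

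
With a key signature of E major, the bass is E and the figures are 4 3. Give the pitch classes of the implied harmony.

E, G#, A, C#

The written figures 4 3 are shorthand for 6/4/3: the 6 is implied.
A third above E in this key is G#.
A fourth above E in this key is A.
A sixth above E in this key is C#.
Together with the bass E, this spells A major seventh in second inversion.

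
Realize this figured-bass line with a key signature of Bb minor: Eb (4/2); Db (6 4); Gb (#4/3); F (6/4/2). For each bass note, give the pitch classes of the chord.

Eb, F, Ab, C | Db, Gb, Bb | Gb, Bb, C#, Eb | F, Gb, Bb, Db

Eb (6/4/2): Eb, F, Ab, C.
Db (6/4): Db, Gb, Bb.
Gb (6/#4/3): Gb, Bb, C#, Eb.
F (6/4/2): F, Gb, Bb, Db.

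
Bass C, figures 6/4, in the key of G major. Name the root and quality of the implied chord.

F# diminished

The figures 6/4 indicate a triad in second inversion.
In second inversion the root lies a fourth above the bass: a fourth above C in G major is F#.
The chord tones are C, F#, A, giving F# diminished.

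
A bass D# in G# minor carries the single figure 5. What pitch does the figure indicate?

Counting 4 letter steps above D# lands on A; in G# minor, that letter is A#.

A#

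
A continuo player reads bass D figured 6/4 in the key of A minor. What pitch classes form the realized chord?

A fourth above D in this key is G.
A sixth above D in this key is B.
Together with the bass D, this spells G major in second inversion.

D, G, B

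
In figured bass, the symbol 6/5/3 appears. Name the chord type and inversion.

seventh chord, first inversion

Intervals of 6/5/3 above the bass form a seventh chord; the bass is the third, so this is first inversion.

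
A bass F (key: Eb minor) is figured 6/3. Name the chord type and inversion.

triad, first inversion

Intervals of 6/3 above the bass form a triad; the bass is the third, so this is first inversion.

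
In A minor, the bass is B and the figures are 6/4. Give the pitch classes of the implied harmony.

A fourth above B in this key is E.
A sixth above B in this key is G.
Together with the bass B, this spells E minor in second inversion.

B, E, G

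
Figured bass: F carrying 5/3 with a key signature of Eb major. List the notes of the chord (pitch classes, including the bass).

F, Ab, C

A third above F in this key is Ab.
A fifth above F in this key is C.
Together with the bass F, this spells F minor in root position.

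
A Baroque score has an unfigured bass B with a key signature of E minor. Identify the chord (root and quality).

An unfigured bass indicates a triad in root position.
In root position the bass is the root, so the root is B.
The chord tones are B, D, F#, giving B minor.

B minor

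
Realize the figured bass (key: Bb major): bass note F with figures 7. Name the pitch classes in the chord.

F, A, C, Eb

The written figures 7 are shorthand for 7/5/3: the 5/3 are implied.
A third above F in this key is A.
A fifth above F in this key is C.
A seventh above F in this key is Eb.
Together with the bass F, this spells F dominant seventh in root position.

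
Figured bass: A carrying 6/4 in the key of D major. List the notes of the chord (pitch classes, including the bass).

A, D, F#

A fourth above A in this key is D.
A sixth above A in this key is F#.
Together with the bass A, this spells D major in second inversion.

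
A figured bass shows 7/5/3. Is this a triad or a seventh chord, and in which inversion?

Intervals of 7/5/3 above the bass form a seventh chord; the bass is the root, so this is root position.

seventh chord, root position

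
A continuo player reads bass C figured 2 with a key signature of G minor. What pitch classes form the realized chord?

C, D, F, A

The written figures 2 are shorthand for 6/4/2: the 6/4 are implied.
A second above C in this key is D.
A fourth above C in this key is F.
A sixth above C in this key is A.
Together with the bass C, this spells D minor seventh in third inversion.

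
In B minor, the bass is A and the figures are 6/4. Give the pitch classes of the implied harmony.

A, D, F#

A fourth above A in this key is D.
A sixth above A in this key is F#.
Together with the bass A, this spells D major in second inversion.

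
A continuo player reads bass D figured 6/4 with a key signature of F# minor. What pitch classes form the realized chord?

D, G#, B

A fourth above D in this key is G#.
A sixth above D in this key is B.
Together with the bass D, this spells G# diminished in second inversion.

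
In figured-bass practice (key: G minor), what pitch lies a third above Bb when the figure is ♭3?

Db

Counting 2 letter steps above Bb lands on D; in G minor, that letter is D.
The b3 figure lowers it a semitone, giving Db.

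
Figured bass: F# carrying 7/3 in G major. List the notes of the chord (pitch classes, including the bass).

The written figures 7/3 are shorthand for 7/5/3: the 5 is implied.
A third above F# in this key is A.
A fifth above F# in this key is C.
A seventh above F# in this key is E.
Together with the bass F#, this spells F# half-diminished seventh in root position.

F#, A, C, E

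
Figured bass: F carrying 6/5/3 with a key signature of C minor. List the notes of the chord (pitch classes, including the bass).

F, Ab, C, D

A third above F in this key is Ab.
A fifth above F in this key is C.
A sixth above F in this key is D.
Together with the bass F, this spells D half-diminished seventh in first inversion.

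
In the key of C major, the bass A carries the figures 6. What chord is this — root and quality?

The figures 6 indicate a triad in first inversion.
In first inversion the root lies a sixth above the bass: a sixth above A in C major is F.
The chord tones are A, C, F, giving F major.

F major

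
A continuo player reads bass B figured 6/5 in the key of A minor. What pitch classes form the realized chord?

B, D, F, G

The written figures 6/5 are shorthand for 6/5/3: the 3 is implied.
A third above B in this key is D.
A fifth above B in this key is F.
A sixth above B in this key is G.
Together with the bass B, this spells G dominant seventh in first inversion.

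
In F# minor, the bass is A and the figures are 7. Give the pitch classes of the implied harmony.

A, C#, E, G#

The written figures 7 are shorthand for 7/5/3: the 5/3 are implied.
A third above A in this key is C#.
A fifth above A in this key is E.
A seventh above A in this key is G#.
Together with the bass A, this spells A major seventh in root position.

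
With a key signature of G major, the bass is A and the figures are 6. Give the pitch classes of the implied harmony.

The written figures 6 are shorthand for 6/3: the 3 is implied.
A third above A in this key is C.
A sixth above A in this key is F#.
Together with the bass A, this spells F# diminished in first inversion.

A, C, F#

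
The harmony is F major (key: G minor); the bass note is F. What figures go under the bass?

no figures

F is the root of F major, so the chord is in root position.
A triad in root position is figured 5/3, conventionally abbreviated (no figures — root-position triad).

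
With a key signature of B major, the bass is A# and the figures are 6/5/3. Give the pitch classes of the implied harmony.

A third above A# in this key is C#.
A fifth above A# in this key is E.
A sixth above A# in this key is F#.
Together with the bass A#, this spells F# dominant seventh in first inversion.

A#, C#, E, F#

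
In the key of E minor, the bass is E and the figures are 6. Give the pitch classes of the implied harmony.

E, G, C

The written figures 6 are shorthand for 6/3: the 3 is implied.
A third above E in this key is G.
A sixth above E in this key is C.
Together with the bass E, this spells C major in first inversion.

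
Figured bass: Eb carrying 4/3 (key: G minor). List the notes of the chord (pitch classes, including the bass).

Eb, G, A, C

The written figures 4/3 are shorthand for 6/4/3: the 6 is implied.
A third above Eb in this key is G.
A fourth above Eb in this key is A.
A sixth above Eb in this key is C.
Together with the bass Eb, this spells A half-diminished seventh in second inversion.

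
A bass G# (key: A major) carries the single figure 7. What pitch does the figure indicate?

F#

Counting 6 letter steps above G# lands on F; in A major, that letter is F#.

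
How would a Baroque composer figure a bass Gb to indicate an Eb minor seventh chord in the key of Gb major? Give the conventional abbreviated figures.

6/5

Gb is the third of Eb minor seventh, so the chord is in first inversion.
A seventh chord in first inversion is figured 6/5/3, conventionally abbreviated 6/5.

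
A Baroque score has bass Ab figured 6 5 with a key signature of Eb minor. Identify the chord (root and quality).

The figures 6 5 indicate a seventh chord in first inversion.
In first inversion the root lies a sixth above the bass: a sixth above Ab in Eb minor is F.
The chord tones are Ab, Cb, Eb, F, giving F half-diminished seventh.

F half-diminished seventh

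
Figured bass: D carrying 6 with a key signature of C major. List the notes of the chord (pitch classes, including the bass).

D, F, B

The written figures 6 are shorthand for 6/3: the 3 is implied.
A third above D in this key is F.
A sixth above D in this key is B.
Together with the bass D, this spells B diminished in first inversion.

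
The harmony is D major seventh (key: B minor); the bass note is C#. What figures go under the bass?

4/2

C# is the seventh of D major seventh, so the chord is in third inversion.
A seventh chord in third inversion is figured 6/4/2, conventionally abbreviated 4/2.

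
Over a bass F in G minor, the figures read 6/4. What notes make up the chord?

A fourth above F in this key is Bb.
A sixth above F in this key is D.
Together with the bass F, this spells Bb major in second inversion.

F, Bb, D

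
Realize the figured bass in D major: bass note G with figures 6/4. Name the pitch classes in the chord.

G, C#, E

A fourth above G in this key is C#.
A sixth above G in this key is E.
Together with the bass G, this spells C# diminished in second inversion.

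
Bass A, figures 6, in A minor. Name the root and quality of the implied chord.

The figures 6 indicate a triad in first inversion.
In first inversion the root lies a sixth above the bass: a sixth above A in A minor is F.
The chord tones are A, C, F, giving F major.

F major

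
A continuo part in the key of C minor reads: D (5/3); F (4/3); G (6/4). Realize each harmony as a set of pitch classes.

D, F, Ab | F, Ab, Bb, D | G, C, Eb

D (5/3): D, F, Ab.
F (6/4/3): F, Ab, Bb, D.
G (6/4): G, C, Eb.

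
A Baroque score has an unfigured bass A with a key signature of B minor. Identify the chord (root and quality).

A major

An unfigured bass indicates a triad in root position.
In root position the bass is the root, so the root is A.
The chord tones are A, C#, E, giving A major.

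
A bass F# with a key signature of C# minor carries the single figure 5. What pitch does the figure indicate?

Counting 4 letter steps above F# lands on C; in C# minor, that letter is C#.

C#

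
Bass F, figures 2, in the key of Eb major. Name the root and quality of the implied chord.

G minor seventh

The figures 2 indicate a seventh chord in third inversion.
In third inversion the root lies a second above the bass: a second above F in Eb major is G.
The chord tones are F, G, Bb, D, giving G minor seventh.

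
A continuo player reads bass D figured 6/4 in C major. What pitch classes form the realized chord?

D, G, B

A fourth above D in this key is G.
A sixth above D in this key is B.
Together with the bass D, this spells G major in second inversion.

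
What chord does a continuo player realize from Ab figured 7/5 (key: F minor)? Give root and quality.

The figures 7/5 indicate a seventh chord in root position.
In root position the bass is the root, so the root is Ab.
The chord tones are Ab, C, Eb, G, giving Ab major seventh.

Ab major seventh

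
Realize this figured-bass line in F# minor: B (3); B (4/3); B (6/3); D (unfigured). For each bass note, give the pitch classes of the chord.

B (5/3): B, D, F#.
B (6/4/3): B, D, E, G#.
B (6/3): B, D, G#.
D (5/3): D, F#, A.

B, D, F# | B, D, E, G# | B, D, G# | D, F#, A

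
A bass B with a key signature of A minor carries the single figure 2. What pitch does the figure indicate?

Counting 1 letter step above B lands on C; in A minor, that letter is C.

C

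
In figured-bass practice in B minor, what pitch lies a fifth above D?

A

Counting 4 letter steps above D lands on A; in B minor, that letter is A.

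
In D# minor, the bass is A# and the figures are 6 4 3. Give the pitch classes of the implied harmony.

A third above A# in this key is C#.
A fourth above A# in this key is D#.
A sixth above A# in this key is F#.
Together with the bass A#, this spells D# minor seventh in second inversion.

A#, C#, D#, F#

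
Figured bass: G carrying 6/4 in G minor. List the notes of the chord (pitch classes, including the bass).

G, C, Eb

A fourth above G in this key is C.
A sixth above G in this key is Eb.
Together with the bass G, this spells C minor in second inversion.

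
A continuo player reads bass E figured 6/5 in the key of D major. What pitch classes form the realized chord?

The written figures 6/5 are shorthand for 6/5/3: the 3 is implied.
A third above E in this key is G.
A fifth above E in this key is B.
A sixth above E in this key is C#.
Together with the bass E, this spells C# half-diminished seventh in first inversion.

E, G, B, C#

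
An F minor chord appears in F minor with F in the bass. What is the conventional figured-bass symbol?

no figures

F is the root of F minor, so the chord is in root position.
A triad in root position is figured 5/3, conventionally abbreviated (no figures — root-position triad).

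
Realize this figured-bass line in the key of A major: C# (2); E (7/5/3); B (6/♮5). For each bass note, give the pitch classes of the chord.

C# (6/4/2): C#, D, F#, A.
E (7/5/3): E, G#, B, D.
B (6/♮5/3): B, D, F, G#.

C#, D, F#, A | E, G#, B, D | B, D, F, G#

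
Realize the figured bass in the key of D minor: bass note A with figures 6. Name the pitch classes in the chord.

A, C, F

The written figures 6 are shorthand for 6/3: the 3 is implied.
A third above A in this key is C.
A sixth above A in this key is F.
Together with the bass A, this spells F major in first inversion.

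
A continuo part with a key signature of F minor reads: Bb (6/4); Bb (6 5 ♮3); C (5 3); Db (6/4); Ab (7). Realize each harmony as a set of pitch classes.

Bb (6/4): Bb, Eb, G.
Bb (6/5/♮3): Bb, D, F, G.
C (5/3): C, Eb, G.
Db (6/4): Db, G, Bb.
Ab (7/5/3): Ab, C, Eb, G.

Bb, Eb, G | Bb, D, F, G | C, Eb, G | Db, G, Bb | Ab, C, Eb, G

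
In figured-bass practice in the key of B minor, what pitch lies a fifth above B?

Counting 4 letter steps above B lands on F; in B minor, that letter is F#.

F#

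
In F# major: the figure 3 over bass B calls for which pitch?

D#

Counting 2 letter steps above B lands on D; in F# major, that letter is D#.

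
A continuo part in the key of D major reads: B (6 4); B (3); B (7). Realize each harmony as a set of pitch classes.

B, E, G | B, D, F# | B, D, F#, A

B (6/4): B, E, G.
B (5/3): B, D, F#.
B (7/5/3): B, D, F#, A.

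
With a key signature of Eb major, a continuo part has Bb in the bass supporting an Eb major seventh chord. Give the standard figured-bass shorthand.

4/3

Bb is the fifth of Eb major seventh, so the chord is in second inversion.
A seventh chord in second inversion is figured 6/4/3, conventionally abbreviated 4/3.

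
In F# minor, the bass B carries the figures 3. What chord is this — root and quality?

B minor

The figures 3 indicate a triad in root position.
In root position the bass is the root, so the root is B.
The chord tones are B, D, F#, giving B minor.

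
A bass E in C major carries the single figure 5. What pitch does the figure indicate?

B

Counting 4 letter steps above E lands on B; in C major, that letter is B.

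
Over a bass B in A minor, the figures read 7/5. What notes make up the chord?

B, D, F, A

The written figures 7/5 are shorthand for 7/5/3: the 3 is implied.
A third above B in this key is D.
A fifth above B in this key is F.
A seventh above B in this key is A.
Together with the bass B, this spells B half-diminished seventh in root position.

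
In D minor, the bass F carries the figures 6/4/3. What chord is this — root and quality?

Bb major seventh

The figures 6/4/3 indicate a seventh chord in second inversion.
In second inversion the root lies a fourth above the bass: a fourth above F in D minor is Bb.
The chord tones are F, A, Bb, D, giving Bb major seventh.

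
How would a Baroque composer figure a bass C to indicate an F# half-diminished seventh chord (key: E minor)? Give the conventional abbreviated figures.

4/3

C is the fifth of F# half-diminished seventh, so the chord is in second inversion.
A seventh chord in second inversion is figured 6/4/3, conventionally abbreviated 4/3.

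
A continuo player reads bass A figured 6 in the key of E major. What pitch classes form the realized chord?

A, C#, F#

The written figures 6 are shorthand for 6/3: the 3 is implied.
A third above A in this key is C#.
A sixth above A in this key is F#.
Together with the bass A, this spells F# minor in first inversion.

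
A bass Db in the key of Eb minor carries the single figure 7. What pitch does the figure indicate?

Cb

Counting 6 letter steps above Db lands on C; in Eb minor, that letter is Cb.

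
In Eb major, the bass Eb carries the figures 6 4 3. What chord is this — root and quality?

The figures 6 4 3 indicate a seventh chord in second inversion.
In second inversion the root lies a fourth above the bass: a fourth above Eb in Eb major is Ab.
The chord tones are Eb, G, Ab, C, giving Ab major seventh.

Ab major seventh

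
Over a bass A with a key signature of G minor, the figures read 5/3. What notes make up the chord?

A, C, Eb

A third above A in this key is C.
A fifth above A in this key is Eb.
Together with the bass A, this spells A diminished in root position.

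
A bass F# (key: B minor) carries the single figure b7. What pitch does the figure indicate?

Eb

Counting 6 letter steps above F# lands on E; in B minor, that letter is E.
The b7 figure lowers it a semitone, giving Eb.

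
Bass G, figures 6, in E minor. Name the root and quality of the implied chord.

E minor

The figures 6 indicate a triad in first inversion.
In first inversion the root lies a sixth above the bass: a sixth above G in E minor is E.
The chord tones are G, B, E, giving E minor.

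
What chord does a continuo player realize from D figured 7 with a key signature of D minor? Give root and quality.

The figures 7 indicate a seventh chord in root position.
In root position the bass is the root, so the root is D.
The chord tones are D, F, A, C, giving D minor seventh.

D minor seventh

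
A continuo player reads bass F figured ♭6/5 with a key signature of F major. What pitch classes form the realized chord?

F, A, C, Db

The written figures ♭6/5 are shorthand for 6/5/3: the 3 is implied.
A third above F in this key is A.
A fifth above F in this key is C.
A sixth above F in this key is D, lowered to Db by the flat.
Together with the bass F, this spells Db augmented major seventh in first inversion.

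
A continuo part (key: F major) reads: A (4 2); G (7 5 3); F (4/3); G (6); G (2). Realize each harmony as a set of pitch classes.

A (6/4/2): A, Bb, D, F.
G (7/5/3): G, Bb, D, F.
F (6/4/3): F, A, Bb, D.
G (6/3): G, Bb, E.
G (6/4/2): G, A, C, E.

A, Bb, D, F | G, Bb, D, F | F, A, Bb, D | G, Bb, E | G, A, C, E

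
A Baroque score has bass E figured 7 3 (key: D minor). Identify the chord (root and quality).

E half-diminished seventh

The figures 7 3 indicate a seventh chord in root position.
In root position the bass is the root, so the root is E.
The chord tones are E, G, Bb, D, giving E half-diminished seventh.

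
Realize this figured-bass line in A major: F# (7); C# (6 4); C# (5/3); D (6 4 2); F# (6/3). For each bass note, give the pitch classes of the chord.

F#, A, C#, E | C#, F#, A | C#, E, G# | D, E, G#, B | F#, A, D

F# (7/5/3): F#, A, C#, E.
C# (6/4): C#, F#, A.
C# (5/3): C#, E, G#.
D (6/4/2): D, E, G#, B.
F# (6/3): F#, A, D.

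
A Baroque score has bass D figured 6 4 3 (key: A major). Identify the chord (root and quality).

G# half-diminished seventh

The figures 6 4 3 indicate a seventh chord in second inversion.
In second inversion the root lies a fourth above the bass: a fourth above D in A major is G#.
The chord tones are D, F#, G#, B, giving G# half-diminished seventh.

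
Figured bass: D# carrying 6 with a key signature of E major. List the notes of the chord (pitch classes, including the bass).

The written figures 6 are shorthand for 6/3: the 3 is implied.
A third above D# in this key is F#.
A sixth above D# in this key is B.
Together with the bass D#, this spells B major in first inversion.

D#, F#, B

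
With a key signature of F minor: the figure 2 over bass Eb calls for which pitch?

F

Counting 1 letter step above Eb lands on F; in F minor, that letter is F.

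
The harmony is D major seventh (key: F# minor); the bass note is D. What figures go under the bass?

D is the root of D major seventh, so the chord is in root position.
A seventh chord in root position is figured 7/5/3, conventionally abbreviated 7.

7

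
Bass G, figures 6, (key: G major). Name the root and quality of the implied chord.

The figures 6 indicate a triad in first inversion.
In first inversion the root lies a sixth above the bass: a sixth above G in G major is E.
The chord tones are G, B, E, giving E minor.

E minor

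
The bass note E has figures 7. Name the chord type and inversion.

7 is shorthand for 7/5/3.
Intervals of 7/5/3 above the bass form a seventh chord; the bass is the root, so this is root position.

seventh chord, root position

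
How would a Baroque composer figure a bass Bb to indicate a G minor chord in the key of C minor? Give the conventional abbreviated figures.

6

Bb is the third of G minor, so the chord is in first inversion.
A triad in first inversion is figured 6/3, conventionally abbreviated 6.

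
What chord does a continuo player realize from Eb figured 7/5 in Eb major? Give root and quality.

Eb major seventh

The figures 7/5 indicate a seventh chord in root position.
In root position the bass is the root, so the root is Eb.
The chord tones are Eb, G, Bb, D, giving Eb major seventh.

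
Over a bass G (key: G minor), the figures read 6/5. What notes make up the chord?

The written figures 6/5 are shorthand for 6/5/3: the 3 is implied.
A third above G in this key is Bb.
A fifth above G in this key is D.
A sixth above G in this key is Eb.
Together with the bass G, this spells Eb major seventh in first inversion.

G, Bb, D, Eb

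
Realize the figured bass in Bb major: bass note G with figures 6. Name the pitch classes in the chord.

G, Bb, Eb

The written figures 6 are shorthand for 6/3: the 3 is implied.
A third above G in this key is Bb.
A sixth above G in this key is Eb.
Together with the bass G, this spells Eb major in first inversion.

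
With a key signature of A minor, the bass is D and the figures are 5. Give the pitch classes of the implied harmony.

D, F, A

The written figures 5 are shorthand for 5/3: the 3 is implied.
A third above D in this key is F.
A fifth above D in this key is A.
Together with the bass D, this spells D minor in root position.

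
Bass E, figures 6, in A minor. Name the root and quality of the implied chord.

The figures 6 indicate a triad in first inversion.
In first inversion the root lies a sixth above the bass: a sixth above E in A minor is C.
The chord tones are E, G, C, giving C major.

C major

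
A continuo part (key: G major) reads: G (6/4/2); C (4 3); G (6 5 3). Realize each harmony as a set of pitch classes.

G (6/4/2): G, A, C, E.
C (6/4/3): C, E, F#, A.
G (6/5/3): G, B, D, E.

G, A, C, E | C, E, F#, A | G, B, D, E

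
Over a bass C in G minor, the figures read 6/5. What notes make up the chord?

C, Eb, G, A

The written figures 6/5 are shorthand for 6/5/3: the 3 is implied.
A third above C in this key is Eb.
A fifth above C in this key is G.
A sixth above C in this key is A.
Together with the bass C, this spells A half-diminished seventh in first inversion.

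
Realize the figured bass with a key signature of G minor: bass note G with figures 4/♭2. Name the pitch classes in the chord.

G, Ab, C, Eb

The written figures 4/♭2 are shorthand for 6/4/2: the 6 is implied.
A second above G in this key is A, lowered to Ab by the flat.
A fourth above G in this key is C.
A sixth above G in this key is Eb.
Together with the bass G, this spells Ab major seventh in third inversion.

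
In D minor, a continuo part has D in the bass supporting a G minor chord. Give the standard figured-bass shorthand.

6/4

D is the fifth of G minor, so the chord is in second inversion.
A triad in second inversion is figured 6/4, conventionally abbreviated 6/4.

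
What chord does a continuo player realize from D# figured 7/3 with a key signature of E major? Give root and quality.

The figures 7/3 indicate a seventh chord in root position.
In root position the bass is the root, so the root is D#.
The chord tones are D#, F#, A, C#, giving D# half-diminished seventh.

D# half-diminished seventh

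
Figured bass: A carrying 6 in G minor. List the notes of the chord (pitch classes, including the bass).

The written figures 6 are shorthand for 6/3: the 3 is implied.
A third above A in this key is C.
A sixth above A in this key is F.
Together with the bass A, this spells F major in first inversion.

A, C, F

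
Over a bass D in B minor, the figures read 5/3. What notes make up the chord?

D, F#, A

A third above D in this key is F#.
A fifth above D in this key is A.
Together with the bass D, this spells D major in root position.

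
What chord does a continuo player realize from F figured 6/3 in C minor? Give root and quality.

D diminished

The figures 6/3 indicate a triad in first inversion.
In first inversion the root lies a sixth above the bass: a sixth above F in C minor is D.
The chord tones are F, Ab, D, giving D diminished.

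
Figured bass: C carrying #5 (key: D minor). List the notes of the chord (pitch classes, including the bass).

C, E, G#

The written figures #5 are shorthand for 5/3: the 3 is implied.
A third above C in this key is E.
A fifth above C in this key is G, raised to G# by the sharp.
Together with the bass C, this spells C augmented in root position.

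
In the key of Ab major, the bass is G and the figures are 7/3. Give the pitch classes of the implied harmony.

The written figures 7/3 are shorthand for 7/5/3: the 5 is implied.
A third above G in this key is Bb.
A fifth above G in this key is Db.
A seventh above G in this key is F.
Together with the bass G, this spells G half-diminished seventh in root position.

G, Bb, Db, F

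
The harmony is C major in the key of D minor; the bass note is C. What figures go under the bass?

no figures

C is the root of C major, so the chord is in root position.
A triad in root position is figured 5/3, conventionally abbreviated (no figures — root-position triad).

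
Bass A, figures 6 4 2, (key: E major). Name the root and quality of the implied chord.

B dominant seventh

The figures 6 4 2 indicate a seventh chord in third inversion.
In third inversion the root lies a second above the bass: a second above A in E major is B.
The chord tones are A, B, D#, F#, giving B dominant seventh.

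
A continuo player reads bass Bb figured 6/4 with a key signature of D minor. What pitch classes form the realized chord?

A fourth above Bb in this key is E.
A sixth above Bb in this key is G.
Together with the bass Bb, this spells E diminished in second inversion.

Bb, E, G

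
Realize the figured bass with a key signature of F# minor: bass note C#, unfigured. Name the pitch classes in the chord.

C#, E, G#

An unfigured bass implies 5/3.
A third above C# in this key is E.
A fifth above C# in this key is G#.
Together with the bass C#, this spells C# minor in root position.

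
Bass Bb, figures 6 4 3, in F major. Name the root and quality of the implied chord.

E half-diminished seventh

The figures 6 4 3 indicate a seventh chord in second inversion.
In second inversion the root lies a fourth above the bass: a fourth above Bb in F major is E.
The chord tones are Bb, D, E, G, giving E half-diminished seventh.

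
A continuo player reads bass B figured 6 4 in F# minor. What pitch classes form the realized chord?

B, E, G#

A fourth above B in this key is E.
A sixth above B in this key is G#.
Together with the bass B, this spells E major in second inversion.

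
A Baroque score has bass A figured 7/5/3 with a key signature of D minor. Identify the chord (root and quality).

The figures 7/5/3 indicate a seventh chord in root position.
In root position the bass is the root, so the root is A.
The chord tones are A, C, E, G, giving A minor seventh.

A minor seventh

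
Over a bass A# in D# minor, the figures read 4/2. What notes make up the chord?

A#, B, D#, F#

The written figures 4/2 are shorthand for 6/4/2: the 6 is implied.
A second above A# in this key is B.
A fourth above A# in this key is D#.
A sixth above A# in this key is F#.
Together with the bass A#, this spells B major seventh in third inversion.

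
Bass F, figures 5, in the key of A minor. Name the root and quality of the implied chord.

The figures 5 indicate a triad in root position.
In root position the bass is the root, so the root is F.
The chord tones are F, A, C, giving F major.

F major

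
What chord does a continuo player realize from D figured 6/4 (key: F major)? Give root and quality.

G minor

The figures 6/4 indicate a triad in second inversion.
In second inversion the root lies a fourth above the bass: a fourth above D in F major is G.
The chord tones are D, G, Bb, giving G minor.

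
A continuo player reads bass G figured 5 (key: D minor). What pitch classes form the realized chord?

G, Bb, D

The written figures 5 are shorthand for 5/3: the 3 is implied.
A third above G in this key is Bb.
A fifth above G in this key is D.
Together with the bass G, this spells G minor in root position.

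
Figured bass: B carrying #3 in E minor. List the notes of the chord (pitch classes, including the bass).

The written figures #3 are shorthand for 5/3: the 5 is implied.
A third above B in this key is D, raised to D# by the sharp.
A fifth above B in this key is F#.
Together with the bass B, this spells B major in root position.

B, D#, F#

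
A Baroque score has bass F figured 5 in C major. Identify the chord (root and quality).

The figures 5 indicate a triad in root position.
In root position the bass is the root, so the root is F.
The chord tones are F, A, C, giving F major.

F major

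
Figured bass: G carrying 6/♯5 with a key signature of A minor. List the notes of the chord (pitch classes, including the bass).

The written figures 6/♯5 are shorthand for 6/5/3: the 3 is implied.
A third above G in this key is B.
A fifth above G in this key is D, raised to D# by the sharp.
A sixth above G in this key is E.
Together with the bass G, this spells E minor-major seventh in first inversion.

G, B, D#, E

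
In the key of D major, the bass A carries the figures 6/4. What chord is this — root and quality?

The figures 6/4 indicate a triad in second inversion.
In second inversion the root lies a fourth above the bass: a fourth above A in D major is D.
The chord tones are A, D, F#, giving D major.

D major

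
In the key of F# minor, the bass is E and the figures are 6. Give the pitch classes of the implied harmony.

E, G#, C#

The written figures 6 are shorthand for 6/3: the 3 is implied.
A third above E in this key is G#.
A sixth above E in this key is C#.
Together with the bass E, this spells C# minor in first inversion.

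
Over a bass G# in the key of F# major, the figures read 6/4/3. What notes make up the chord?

G#, B, C#, E#

A third above G# in this key is B.
A fourth above G# in this key is C#.
A sixth above G# in this key is E#.
Together with the bass G#, this spells C# dominant seventh in second inversion.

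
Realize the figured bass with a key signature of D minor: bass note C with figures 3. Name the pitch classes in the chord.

The written figures 3 are shorthand for 5/3: the 5 is implied.
A third above C in this key is E.
A fifth above C in this key is G.
Together with the bass C, this spells C major in root position.

C, E, G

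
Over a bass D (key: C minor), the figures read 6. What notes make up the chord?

D, F, Bb

The written figures 6 are shorthand for 6/3: the 3 is implied.
A third above D in this key is F.
A sixth above D in this key is Bb.
Together with the bass D, this spells Bb major in first inversion.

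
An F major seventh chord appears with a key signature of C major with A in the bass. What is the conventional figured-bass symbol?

6/5

A is the third of F major seventh, so the chord is in first inversion.
A seventh chord in first inversion is figured 6/5/3, conventionally abbreviated 6/5.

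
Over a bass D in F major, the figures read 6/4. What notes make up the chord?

A fourth above D in this key is G.
A sixth above D in this key is Bb.
Together with the bass D, this spells G minor in second inversion.

D, G, Bb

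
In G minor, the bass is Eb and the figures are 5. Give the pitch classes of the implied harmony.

Eb, G, Bb

The written figures 5 are shorthand for 5/3: the 3 is implied.
A third above Eb in this key is G.
A fifth above Eb in this key is Bb.
Together with the bass Eb, this spells Eb major in root position.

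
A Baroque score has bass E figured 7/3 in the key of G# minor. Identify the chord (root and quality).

E major seventh

The figures 7/3 indicate a seventh chord in root position.
In root position the bass is the root, so the root is E.
The chord tones are E, G#, B, D#, giving E major seventh.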